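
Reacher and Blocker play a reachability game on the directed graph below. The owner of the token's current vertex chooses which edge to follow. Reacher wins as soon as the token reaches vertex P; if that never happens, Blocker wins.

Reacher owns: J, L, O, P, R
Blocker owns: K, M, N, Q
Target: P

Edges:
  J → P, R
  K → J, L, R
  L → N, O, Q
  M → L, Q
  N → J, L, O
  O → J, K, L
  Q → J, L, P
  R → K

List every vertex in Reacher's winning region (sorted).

J, L, M, N, O, P, Q

A0 = {P}
A1: add {J} — J (Reacher) has J→P.
A2: add {O} — O (Reacher) has O→J.
A3: add {L} — L (Reacher) has L→O.
A4: add {N, Q} — N (Blocker): all of {J, L, O} already in; Q (Blocker): all of {J, L, P} already in.
A5: add {M} — M (Blocker): all of {L, Q} already in.
A6 = A5; e.g. K (Blocker) can still go to R. Fixed point.
Reacher's winning region = {J, L, M, N, O, P, Q}.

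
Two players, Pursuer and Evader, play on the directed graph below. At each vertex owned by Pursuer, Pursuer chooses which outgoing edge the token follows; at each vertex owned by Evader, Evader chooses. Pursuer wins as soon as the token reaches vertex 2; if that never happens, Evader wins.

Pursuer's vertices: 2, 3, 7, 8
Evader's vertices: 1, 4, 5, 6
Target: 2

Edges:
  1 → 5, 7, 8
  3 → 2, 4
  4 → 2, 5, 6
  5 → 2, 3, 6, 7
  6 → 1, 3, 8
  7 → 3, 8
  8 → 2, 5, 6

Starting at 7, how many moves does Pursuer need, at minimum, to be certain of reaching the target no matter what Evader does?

2

A0 = {2}
A1: add {3, 8} — 3 (Pursuer) has 3→2; 8 (Pursuer) has 8→2.
A2: add {7} — 7 (Pursuer) has 7→3.
A3 = A2; e.g. 1 (Evader) can still go to 5. Fixed point.
7 enters the attractor at level 2, so Pursuer can force the target in 2 moves from there.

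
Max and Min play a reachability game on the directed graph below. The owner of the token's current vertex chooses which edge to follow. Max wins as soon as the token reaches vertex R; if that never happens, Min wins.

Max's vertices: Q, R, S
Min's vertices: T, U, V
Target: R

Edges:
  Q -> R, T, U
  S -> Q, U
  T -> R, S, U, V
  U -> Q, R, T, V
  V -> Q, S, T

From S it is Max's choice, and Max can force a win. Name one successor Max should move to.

A0 = {R}
A1: add {Q} — Q (Max) has Q→R.
A2: add {S} — S (Max) has S→Q.
A3 = A2; e.g. T (Min) can still go to U. Fixed point.
From S, successor Q is in the attractor (rank 1); the other successor U is not.

Q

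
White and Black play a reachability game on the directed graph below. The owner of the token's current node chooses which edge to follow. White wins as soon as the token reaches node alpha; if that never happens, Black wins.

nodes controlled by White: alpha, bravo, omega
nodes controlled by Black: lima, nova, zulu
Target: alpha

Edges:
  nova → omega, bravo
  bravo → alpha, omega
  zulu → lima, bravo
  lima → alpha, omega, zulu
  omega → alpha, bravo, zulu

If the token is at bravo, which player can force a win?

A0 = {alpha}
A1: add {bravo, omega} — omega (White) has omega→alpha; bravo (White) has bravo→alpha.
bravo ∈ A1, so White can force the target.

White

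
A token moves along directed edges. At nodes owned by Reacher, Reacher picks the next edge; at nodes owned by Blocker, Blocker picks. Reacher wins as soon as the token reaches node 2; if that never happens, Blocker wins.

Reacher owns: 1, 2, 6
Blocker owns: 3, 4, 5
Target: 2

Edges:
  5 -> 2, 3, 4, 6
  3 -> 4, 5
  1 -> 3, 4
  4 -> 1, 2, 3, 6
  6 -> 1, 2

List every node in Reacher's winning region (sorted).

2, 6

A0 = {2}
A1: add {6} — 6 (Reacher) has 6→2.
A2 = A1; e.g. 1 (Reacher) has no edge into A1. Fixed point.
Reacher's winning region = {2, 6}.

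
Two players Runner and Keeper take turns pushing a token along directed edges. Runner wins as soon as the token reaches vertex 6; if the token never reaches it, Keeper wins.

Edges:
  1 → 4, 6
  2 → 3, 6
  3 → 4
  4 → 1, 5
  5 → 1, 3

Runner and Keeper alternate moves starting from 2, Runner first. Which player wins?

Track states (vertex, player-to-move).
A0 = {(6,Runner), (6,Keeper)}
A1: add {(1,Runner), (2,Runner)}.
(2,Runner) ∈ A1 ⇒ Runner forces the target.

Runner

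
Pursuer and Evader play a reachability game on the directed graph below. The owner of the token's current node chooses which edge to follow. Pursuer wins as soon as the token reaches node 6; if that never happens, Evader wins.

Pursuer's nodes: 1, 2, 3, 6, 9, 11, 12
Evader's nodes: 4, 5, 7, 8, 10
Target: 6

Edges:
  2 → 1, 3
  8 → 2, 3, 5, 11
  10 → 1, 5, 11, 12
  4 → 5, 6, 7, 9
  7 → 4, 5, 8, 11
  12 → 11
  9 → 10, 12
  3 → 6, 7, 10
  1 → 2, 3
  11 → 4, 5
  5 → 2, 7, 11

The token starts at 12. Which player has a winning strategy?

A0 = {6}
A1: add {3} — 3 (Pursuer) has 3→6.
A2: add {1, 2} — 1 (Pursuer) has 1→3; 2 (Pursuer) has 2→3.
A3 = A2; e.g. 4 (Evader) can still go to 5. Fixed point.
12 never enters the attractor, so Evader can avoid the target forever.

Evader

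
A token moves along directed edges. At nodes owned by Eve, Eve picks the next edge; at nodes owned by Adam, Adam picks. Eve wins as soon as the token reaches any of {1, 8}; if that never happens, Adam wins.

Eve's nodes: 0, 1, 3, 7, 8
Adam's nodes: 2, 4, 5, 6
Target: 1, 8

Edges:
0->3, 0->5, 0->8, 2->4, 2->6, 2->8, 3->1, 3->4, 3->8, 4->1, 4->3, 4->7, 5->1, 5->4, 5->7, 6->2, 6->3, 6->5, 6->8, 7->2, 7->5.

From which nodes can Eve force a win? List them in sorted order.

0, 1, 3, 8

A0 = {1, 8}
A1: add {0, 3} — 0 (Eve) has 0→8; 3 (Eve) has 3→1.
A2 = A1; e.g. 2 (Adam) can still go to 4. Fixed point.
Eve's winning region = {0, 1, 3, 8}.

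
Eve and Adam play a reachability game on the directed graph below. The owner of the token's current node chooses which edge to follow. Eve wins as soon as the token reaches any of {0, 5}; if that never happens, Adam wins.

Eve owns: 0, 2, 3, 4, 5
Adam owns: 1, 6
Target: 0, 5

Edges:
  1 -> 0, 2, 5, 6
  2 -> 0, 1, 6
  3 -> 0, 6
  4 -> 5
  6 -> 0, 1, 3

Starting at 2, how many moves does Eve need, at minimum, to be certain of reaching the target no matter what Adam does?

A0 = {0, 5}
A1: add {2, 3, 4} — 2 (Eve) has 2→0; 3 (Eve) has 3→0; 4 (Eve) has 4→5.
A2 = A1; e.g. 1 (Adam) can still go to 6. Fixed point.
2 enters the attractor at level 1, so Eve can force the target in 1 move from there.

1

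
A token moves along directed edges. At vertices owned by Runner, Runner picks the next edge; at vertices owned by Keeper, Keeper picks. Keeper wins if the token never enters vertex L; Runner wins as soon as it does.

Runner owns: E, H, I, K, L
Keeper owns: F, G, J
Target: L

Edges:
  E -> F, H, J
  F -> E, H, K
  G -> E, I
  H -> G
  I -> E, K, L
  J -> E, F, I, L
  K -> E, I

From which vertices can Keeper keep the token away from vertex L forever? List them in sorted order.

A0 = {L}
A1: add {I} — I (Runner) has I→L.
A2: add {K} — K (Runner) has K→I.
A3 = A2; e.g. E (Runner) has no edge into A2. Fixed point.
Runner's attractor = {I, K, L}; Keeper avoids the target exactly from the complement.

E, F, G, H, J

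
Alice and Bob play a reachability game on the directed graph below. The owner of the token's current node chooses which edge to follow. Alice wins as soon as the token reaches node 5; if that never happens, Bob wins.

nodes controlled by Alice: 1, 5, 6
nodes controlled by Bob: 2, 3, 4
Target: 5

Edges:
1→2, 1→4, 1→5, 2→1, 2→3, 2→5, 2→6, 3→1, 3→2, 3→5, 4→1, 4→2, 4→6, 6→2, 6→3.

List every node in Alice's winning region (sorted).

A0 = {5}
A1: add {1} — 1 (Alice) has 1→5.
A2 = A1; e.g. 2 (Bob) can still go to 3. Fixed point.
Alice's winning region = {1, 5}.

1, 5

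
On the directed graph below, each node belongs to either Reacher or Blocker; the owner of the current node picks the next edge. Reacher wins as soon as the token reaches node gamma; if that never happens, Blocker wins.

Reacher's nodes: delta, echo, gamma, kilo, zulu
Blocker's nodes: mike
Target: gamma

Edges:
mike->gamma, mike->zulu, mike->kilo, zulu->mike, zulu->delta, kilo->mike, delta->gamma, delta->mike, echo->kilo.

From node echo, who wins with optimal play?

A0 = {gamma}
A1: add {delta} — delta (Reacher) has delta→gamma.
A2: add {zulu} — zulu (Reacher) has zulu→delta.
A3 = A2; e.g. mike (Blocker) can still go to kilo. Fixed point.
echo never enters the attractor, so Blocker can avoid the target forever.

Blocker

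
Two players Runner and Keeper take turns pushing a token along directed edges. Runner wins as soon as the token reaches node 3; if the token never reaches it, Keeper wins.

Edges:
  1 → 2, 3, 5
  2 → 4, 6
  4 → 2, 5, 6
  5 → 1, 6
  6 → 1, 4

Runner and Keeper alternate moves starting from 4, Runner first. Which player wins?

Keeper

Track states (vertex, player-to-move).
A0 = {(3,Runner), (3,Keeper)}
A1: add {(1,Runner)}.
A2 = A1; e.g. (1,Keeper) stays out. (4,Runner) never enters ⇒ Keeper avoids the target.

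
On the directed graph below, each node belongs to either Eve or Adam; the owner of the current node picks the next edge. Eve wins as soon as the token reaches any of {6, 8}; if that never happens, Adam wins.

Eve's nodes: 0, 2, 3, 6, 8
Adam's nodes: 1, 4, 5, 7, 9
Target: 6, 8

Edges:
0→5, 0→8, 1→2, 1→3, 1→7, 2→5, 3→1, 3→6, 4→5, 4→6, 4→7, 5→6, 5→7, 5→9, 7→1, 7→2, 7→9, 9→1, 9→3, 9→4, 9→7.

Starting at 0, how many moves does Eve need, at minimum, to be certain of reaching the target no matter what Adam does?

1

A0 = {6, 8}
A1: add {0, 3} — 0 (Eve) has 0→8; 3 (Eve) has 3→6.
A2 = A1; e.g. 1 (Adam) can still go to 2. Fixed point.
0 enters the attractor at level 1, so Eve can force the target in 1 move from there.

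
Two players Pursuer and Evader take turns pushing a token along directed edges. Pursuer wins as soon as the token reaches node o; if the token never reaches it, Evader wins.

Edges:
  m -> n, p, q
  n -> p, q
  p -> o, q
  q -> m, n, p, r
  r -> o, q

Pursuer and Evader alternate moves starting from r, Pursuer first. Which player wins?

Pursuer

Track states (vertex, player-to-move).
A0 = {(o,Pursuer), (o,Evader)}
A1: add {(p,Pursuer), (r,Pursuer)}.
(r,Pursuer) ∈ A1 ⇒ Pursuer forces the target.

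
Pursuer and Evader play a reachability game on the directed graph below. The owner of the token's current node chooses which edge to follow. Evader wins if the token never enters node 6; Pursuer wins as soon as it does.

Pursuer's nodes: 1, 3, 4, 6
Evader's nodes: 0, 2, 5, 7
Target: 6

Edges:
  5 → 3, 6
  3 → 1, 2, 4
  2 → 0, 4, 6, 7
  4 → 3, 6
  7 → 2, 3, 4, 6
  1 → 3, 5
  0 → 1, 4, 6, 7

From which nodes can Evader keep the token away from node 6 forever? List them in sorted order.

A0 = {6}
A1: add {4} — 4 (Pursuer) has 4→6.
A2: add {3} — 3 (Pursuer) has 3→4.
A3: add {1, 5} — 1 (Pursuer) has 1→3; 5 (Evader): all of {3, 6} already in.
A4 = A3; e.g. 0 (Evader) can still go to 7. Fixed point.
Pursuer's attractor = {1, 3, 4, 5, 6}; Evader avoids the target exactly from the complement.

0, 2, 7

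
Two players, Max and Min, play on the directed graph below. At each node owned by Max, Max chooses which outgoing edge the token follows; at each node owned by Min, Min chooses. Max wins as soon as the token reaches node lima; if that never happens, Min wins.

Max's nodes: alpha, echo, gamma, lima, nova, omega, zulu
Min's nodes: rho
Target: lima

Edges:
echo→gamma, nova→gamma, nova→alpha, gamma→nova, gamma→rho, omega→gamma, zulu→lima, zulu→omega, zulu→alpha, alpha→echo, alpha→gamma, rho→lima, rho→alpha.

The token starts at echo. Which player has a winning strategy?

A0 = {lima}
A1: add {zulu} — zulu (Max) has zulu→lima.
A2 = A1; e.g. echo (Max) has no edge into A1. Fixed point.
echo never enters the attractor, so Min can avoid the target forever.

Min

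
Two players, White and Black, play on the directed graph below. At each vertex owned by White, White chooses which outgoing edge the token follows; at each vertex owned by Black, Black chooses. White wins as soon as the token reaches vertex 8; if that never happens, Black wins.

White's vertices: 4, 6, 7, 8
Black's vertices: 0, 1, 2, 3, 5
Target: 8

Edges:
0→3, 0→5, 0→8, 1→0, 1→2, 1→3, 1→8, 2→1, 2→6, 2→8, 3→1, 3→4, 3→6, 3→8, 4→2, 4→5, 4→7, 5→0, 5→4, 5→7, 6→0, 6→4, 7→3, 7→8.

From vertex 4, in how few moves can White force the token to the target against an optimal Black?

2

A0 = {8}
A1: add {7} — 7 (White) has 7→8.
A2: add {4} — 4 (White) has 4→7.
4 enters the attractor at level 2, so White can force the target in 2 moves from there.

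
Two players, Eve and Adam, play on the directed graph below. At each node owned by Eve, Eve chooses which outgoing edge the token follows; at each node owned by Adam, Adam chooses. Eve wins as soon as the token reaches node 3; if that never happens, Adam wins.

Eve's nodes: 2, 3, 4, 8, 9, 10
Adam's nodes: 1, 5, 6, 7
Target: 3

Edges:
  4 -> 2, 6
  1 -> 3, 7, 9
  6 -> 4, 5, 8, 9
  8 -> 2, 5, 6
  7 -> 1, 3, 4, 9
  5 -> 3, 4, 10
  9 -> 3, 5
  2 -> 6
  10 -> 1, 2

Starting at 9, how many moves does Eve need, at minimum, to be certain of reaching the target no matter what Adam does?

A0 = {3}
A1: add {9} — 9 (Eve) has 9→3.
A2 = A1; e.g. 1 (Adam) can still go to 7. Fixed point.
9 enters the attractor at level 1, so Eve can force the target in 1 move from there.

1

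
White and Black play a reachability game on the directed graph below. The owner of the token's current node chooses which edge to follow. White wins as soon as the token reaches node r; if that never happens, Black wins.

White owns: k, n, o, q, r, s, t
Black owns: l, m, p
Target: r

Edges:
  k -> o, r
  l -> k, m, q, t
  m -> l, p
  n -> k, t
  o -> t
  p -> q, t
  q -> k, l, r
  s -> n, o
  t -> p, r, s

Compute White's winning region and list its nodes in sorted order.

k, n, o, p, q, r, s, t

A0 = {r}
A1: add {k, q, t} — k (White) has k→r; q (White) has q→r; t (White) has t→r.
A2: add {n, o, p} — n (White) has n→k; o (White) has o→t; p (Black): all of {q, t} already in.
A3: add {s} — s (White) has s→n.
A4 = A3; e.g. l (Black) can still go to m. Fixed point.
White's winning region = {k, n, o, p, q, r, s, t}.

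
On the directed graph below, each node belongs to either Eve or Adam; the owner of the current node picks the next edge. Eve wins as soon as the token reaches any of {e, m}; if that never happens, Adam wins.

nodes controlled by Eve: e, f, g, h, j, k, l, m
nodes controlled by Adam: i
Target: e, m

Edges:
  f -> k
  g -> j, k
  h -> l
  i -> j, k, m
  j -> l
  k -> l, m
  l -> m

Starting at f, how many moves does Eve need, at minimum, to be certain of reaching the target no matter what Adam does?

2

A0 = {e, m}
A1: add {k, l} — k (Eve) has k→m; l (Eve) has l→m.
A2: add {f, g, h, j} — f (Eve) has f→k; g (Eve) has g→k; h (Eve) has h→l; j (Eve) has j→l.
f enters the attractor at level 2, so Eve can force the target in 2 moves from there.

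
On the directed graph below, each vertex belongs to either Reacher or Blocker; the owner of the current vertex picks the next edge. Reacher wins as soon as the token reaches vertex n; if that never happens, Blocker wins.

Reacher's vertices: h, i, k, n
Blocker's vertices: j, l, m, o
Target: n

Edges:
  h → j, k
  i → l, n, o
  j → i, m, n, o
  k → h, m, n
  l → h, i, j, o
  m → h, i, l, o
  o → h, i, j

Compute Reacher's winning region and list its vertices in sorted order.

h, i, k, n

A0 = {n}
A1: add {i, k} — i (Reacher) has i→n; k (Reacher) has k→n.
A2: add {h} — h (Reacher) has h→k.
A3 = A2; e.g. j (Blocker) can still go to m. Fixed point.
Reacher's winning region = {h, i, k, n}.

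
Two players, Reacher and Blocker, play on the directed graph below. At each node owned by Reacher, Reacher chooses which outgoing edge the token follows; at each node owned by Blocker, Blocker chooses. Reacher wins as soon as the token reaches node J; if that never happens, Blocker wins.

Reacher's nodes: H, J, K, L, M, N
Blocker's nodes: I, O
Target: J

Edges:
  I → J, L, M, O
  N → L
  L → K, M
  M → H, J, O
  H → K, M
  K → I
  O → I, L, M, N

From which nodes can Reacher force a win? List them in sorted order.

A0 = {J}
A1: add {M} — M (Reacher) has M→J.
A2: add {H, L} — H (Reacher) has H→M; L (Reacher) has L→M.
A3: add {N} — N (Reacher) has N→L.
A4 = A3; e.g. I (Blocker) can still go to O. Fixed point.
Reacher's winning region = {H, J, L, M, N}.

H, J, L, M, N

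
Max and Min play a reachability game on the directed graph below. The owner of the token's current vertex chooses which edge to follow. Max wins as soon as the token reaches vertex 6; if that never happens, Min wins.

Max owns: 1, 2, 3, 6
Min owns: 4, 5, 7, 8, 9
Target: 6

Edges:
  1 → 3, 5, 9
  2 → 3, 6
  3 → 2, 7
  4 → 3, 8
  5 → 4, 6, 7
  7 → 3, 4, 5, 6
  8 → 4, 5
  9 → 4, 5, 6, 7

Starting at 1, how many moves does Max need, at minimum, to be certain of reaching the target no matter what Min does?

A0 = {6}
A1: add {2} — 2 (Max) has 2→6.
A2: add {3} — 3 (Max) has 3→2.
A3: add {1} — 1 (Max) has 1→3.
A4 = A3; e.g. 4 (Min) can still go to 8. Fixed point.
1 enters the attractor at level 3, so Max can force the target in 3 moves from there.

3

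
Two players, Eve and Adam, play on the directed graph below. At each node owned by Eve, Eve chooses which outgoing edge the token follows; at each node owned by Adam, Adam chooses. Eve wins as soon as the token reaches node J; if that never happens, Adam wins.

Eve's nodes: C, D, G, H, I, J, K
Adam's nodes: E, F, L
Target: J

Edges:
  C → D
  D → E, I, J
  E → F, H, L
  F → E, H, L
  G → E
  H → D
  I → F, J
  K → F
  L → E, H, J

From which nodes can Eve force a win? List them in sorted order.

C, D, H, I, J

A0 = {J}
A1: add {D, I} — D (Eve) has D→J; I (Eve) has I→J.
A2: add {C, H} — C (Eve) has C→D; H (Eve) has H→D.
A3 = A2; e.g. E (Adam) can still go to F. Fixed point.
Eve's winning region = {C, D, H, I, J}.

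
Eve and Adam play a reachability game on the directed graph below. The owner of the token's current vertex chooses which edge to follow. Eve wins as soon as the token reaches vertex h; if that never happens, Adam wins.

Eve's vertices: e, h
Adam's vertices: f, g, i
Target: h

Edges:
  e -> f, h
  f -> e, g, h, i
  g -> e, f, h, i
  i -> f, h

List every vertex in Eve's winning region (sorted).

e, h

A0 = {h}
A1: add {e} — e (Eve) has e→h.
A2 = A1; e.g. f (Adam) can still go to g. Fixed point.
Eve's winning region = {e, h}.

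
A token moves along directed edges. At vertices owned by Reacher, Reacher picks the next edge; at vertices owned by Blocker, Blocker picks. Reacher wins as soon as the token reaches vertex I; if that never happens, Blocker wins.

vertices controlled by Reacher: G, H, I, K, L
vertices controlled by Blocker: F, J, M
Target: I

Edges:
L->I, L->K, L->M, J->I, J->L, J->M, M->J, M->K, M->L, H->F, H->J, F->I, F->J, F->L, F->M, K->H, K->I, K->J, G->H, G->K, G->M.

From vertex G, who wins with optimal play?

A0 = {I}
A1: add {K, L} — K (Reacher) has K→I; L (Reacher) has L→I.
A2: add {G} — G (Reacher) has G→K.
A3 = A2; e.g. F (Blocker) can still go to J. Fixed point.
G ∈ A2, so Reacher can force the target.

Reacher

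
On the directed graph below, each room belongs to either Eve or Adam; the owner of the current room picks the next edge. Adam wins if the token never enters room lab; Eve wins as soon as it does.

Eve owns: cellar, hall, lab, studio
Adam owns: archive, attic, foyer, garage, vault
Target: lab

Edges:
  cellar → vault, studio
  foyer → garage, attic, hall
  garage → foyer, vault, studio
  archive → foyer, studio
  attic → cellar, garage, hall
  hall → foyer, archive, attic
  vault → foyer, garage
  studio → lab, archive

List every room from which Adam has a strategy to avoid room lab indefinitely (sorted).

A0 = {lab}
A1: add {studio} — studio (Eve) has studio→lab.
A2: add {cellar} — cellar (Eve) has cellar→studio.
A3 = A2; e.g. foyer (Adam) can still go to garage. Fixed point.
Eve's attractor = {cellar, lab, studio}; Adam avoids the target exactly from the complement.

archive, attic, foyer, garage, hall, vault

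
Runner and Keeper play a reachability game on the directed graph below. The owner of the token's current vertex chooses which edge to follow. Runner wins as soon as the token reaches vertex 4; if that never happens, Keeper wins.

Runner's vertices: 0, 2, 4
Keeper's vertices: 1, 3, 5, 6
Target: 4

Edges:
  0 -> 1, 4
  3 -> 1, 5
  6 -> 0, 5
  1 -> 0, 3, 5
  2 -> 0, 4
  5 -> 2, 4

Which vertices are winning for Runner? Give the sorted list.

0, 2, 4, 5, 6

A0 = {4}
A1: add {0, 2} — 0 (Runner) has 0→4; 2 (Runner) has 2→4.
A2: add {5} — 5 (Keeper): all of {2, 4} already in.
A3: add {6} — 6 (Keeper): all of {0, 5} already in.
A4 = A3; e.g. 1 (Keeper) can still go to 3. Fixed point.
Runner's winning region = {0, 2, 4, 5, 6}.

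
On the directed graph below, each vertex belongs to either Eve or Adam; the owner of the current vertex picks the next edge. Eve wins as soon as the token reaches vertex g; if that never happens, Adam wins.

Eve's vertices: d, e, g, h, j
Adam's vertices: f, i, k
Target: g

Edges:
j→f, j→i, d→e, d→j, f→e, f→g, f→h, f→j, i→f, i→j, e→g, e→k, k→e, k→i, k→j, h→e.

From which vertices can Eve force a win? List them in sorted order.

d, e, g, h

A0 = {g}
A1: add {e} — e (Eve) has e→g.
A2: add {d, h} — d (Eve) has d→e; h (Eve) has h→e.
A3 = A2; e.g. f (Adam) can still go to j. Fixed point.
Eve's winning region = {d, e, g, h}.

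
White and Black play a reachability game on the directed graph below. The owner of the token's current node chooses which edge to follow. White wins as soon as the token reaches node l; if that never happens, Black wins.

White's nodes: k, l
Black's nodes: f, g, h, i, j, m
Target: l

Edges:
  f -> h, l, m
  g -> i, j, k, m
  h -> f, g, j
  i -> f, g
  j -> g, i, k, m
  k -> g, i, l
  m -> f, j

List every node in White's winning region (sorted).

A0 = {l}
A1: add {k} — k (White) has k→l.
A2 = A1; e.g. f (Black) can still go to h. Fixed point.
White's winning region = {k, l}.

k, l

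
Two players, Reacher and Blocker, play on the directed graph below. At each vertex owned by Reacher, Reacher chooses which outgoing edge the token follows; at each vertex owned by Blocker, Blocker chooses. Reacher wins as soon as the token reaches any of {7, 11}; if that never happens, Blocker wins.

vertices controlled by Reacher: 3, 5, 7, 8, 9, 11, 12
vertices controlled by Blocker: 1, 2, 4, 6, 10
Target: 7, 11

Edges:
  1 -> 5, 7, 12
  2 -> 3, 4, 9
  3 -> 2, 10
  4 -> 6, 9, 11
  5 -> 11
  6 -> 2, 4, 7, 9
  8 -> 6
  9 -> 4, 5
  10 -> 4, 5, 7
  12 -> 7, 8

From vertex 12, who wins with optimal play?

Reacher

A0 = {7, 11}
A1: add {5, 12} — 5 (Reacher) has 5→11; 12 (Reacher) has 12→7.
12 ∈ A1, so Reacher can force the target.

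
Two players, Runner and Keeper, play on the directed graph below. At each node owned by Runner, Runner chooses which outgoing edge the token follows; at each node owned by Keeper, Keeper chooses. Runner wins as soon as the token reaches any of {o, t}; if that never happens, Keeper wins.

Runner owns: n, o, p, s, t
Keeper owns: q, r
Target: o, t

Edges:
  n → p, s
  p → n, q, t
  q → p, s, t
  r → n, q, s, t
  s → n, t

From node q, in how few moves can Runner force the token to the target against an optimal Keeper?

A0 = {o, t}
A1: add {p, s} — p (Runner) has p→t; s (Runner) has s→t.
A2: add {n, q} — n (Runner) has n→p; q (Keeper): all of {p, s, t} already in.
q enters the attractor at level 2, so Runner can force the target in 2 moves from there.

2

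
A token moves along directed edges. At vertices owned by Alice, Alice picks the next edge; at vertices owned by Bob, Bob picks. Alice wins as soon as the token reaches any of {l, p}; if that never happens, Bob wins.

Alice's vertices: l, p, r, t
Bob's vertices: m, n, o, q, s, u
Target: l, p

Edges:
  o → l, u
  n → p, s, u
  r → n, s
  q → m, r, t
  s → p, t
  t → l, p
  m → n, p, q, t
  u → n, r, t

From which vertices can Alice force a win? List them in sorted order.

A0 = {l, p}
A1: add {t} — t (Alice) has t→l.
A2: add {s} — s (Bob): all of {p, t} already in.
A3: add {r} — r (Alice) has r→s.
A4 = A3; e.g. m (Bob) can still go to n. Fixed point.
Alice's winning region = {l, p, r, s, t}.

l, p, r, s, t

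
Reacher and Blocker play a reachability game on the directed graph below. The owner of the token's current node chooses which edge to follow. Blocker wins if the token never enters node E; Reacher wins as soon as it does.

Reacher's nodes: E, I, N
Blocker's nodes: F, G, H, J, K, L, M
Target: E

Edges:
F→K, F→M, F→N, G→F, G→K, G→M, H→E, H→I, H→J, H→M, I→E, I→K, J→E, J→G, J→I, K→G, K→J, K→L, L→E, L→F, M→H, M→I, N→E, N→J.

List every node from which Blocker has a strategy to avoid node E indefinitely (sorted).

A0 = {E}
A1: add {I, N} — I (Reacher) has I→E; N (Reacher) has N→E.
A2 = A1; e.g. F (Blocker) can still go to K. Fixed point.
Reacher's attractor = {E, I, N}; Blocker avoids the target exactly from the complement.

F, G, H, J, K, L, M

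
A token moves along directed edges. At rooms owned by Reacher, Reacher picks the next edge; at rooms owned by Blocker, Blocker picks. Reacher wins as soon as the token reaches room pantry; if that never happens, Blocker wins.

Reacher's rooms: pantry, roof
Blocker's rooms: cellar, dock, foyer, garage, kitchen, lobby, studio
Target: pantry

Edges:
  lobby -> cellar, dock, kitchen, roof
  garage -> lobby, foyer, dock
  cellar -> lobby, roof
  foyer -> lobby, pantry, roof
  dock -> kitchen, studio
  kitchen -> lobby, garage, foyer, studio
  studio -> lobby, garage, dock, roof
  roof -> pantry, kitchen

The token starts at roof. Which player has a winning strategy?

A0 = {pantry}
A1: add {roof} — roof (Reacher) has roof→pantry.
A2 = A1; e.g. lobby (Blocker) can still go to cellar. Fixed point.
roof ∈ A1, so Reacher can force the target.

Reacher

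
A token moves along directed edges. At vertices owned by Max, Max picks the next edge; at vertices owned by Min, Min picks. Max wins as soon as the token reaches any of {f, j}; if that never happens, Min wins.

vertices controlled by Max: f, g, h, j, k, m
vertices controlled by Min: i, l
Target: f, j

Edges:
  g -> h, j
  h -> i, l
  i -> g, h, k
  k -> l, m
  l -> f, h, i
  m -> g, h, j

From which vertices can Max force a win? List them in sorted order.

A0 = {f, j}
A1: add {g, m} — g (Max) has g→j; m (Max) has m→j.
A2: add {k} — k (Max) has k→m.
A3 = A2; e.g. h (Max) has no edge into A2. Fixed point.
Max's winning region = {f, g, j, k, m}.

f, g, j, k, m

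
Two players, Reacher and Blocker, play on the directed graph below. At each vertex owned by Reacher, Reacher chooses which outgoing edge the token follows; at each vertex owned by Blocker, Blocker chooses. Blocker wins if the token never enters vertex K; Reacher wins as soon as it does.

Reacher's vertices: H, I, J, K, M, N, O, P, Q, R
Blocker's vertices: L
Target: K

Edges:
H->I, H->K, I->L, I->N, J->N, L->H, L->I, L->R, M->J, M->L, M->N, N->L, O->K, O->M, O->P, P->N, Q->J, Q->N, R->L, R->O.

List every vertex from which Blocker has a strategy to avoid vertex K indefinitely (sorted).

I, J, L, M, N, P, Q

A0 = {K}
A1: add {H, O} — H (Reacher) has H→K; O (Reacher) has O→K.
A2: add {R} — R (Reacher) has R→O.
A3 = A2; e.g. I (Reacher) has no edge into A2. Fixed point.
Reacher's attractor = {H, K, O, R}; Blocker avoids the target exactly from the complement.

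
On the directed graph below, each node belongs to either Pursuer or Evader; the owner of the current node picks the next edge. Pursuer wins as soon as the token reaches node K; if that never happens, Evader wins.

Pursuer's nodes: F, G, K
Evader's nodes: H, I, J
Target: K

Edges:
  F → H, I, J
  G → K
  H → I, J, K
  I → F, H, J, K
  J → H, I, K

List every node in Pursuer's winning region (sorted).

G, K

A0 = {K}
A1: add {G} — G (Pursuer) has G→K.
A2 = A1; e.g. F (Pursuer) has no edge into A1. Fixed point.
Pursuer's winning region = {G, K}.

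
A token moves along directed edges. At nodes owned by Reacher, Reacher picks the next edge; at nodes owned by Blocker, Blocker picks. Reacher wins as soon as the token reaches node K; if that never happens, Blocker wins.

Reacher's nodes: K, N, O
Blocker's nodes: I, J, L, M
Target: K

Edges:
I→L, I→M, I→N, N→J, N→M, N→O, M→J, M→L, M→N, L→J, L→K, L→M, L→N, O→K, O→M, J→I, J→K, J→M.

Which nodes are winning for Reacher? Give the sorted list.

K, N, O

A0 = {K}
A1: add {O} — O (Reacher) has O→K.
A2: add {N} — N (Reacher) has N→O.
A3 = A2; e.g. I (Blocker) can still go to L. Fixed point.
Reacher's winning region = {K, N, O}.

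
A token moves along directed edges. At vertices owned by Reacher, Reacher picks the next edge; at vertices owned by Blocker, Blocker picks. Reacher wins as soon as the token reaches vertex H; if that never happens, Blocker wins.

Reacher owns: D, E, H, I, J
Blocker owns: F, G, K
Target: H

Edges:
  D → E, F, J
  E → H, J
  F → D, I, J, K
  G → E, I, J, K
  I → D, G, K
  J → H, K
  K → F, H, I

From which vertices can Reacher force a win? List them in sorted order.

A0 = {H}
A1: add {E, J} — E (Reacher) has E→H; J (Reacher) has J→H.
A2: add {D} — D (Reacher) has D→E.
A3: add {I} — I (Reacher) has I→D.
A4 = A3; e.g. F (Blocker) can still go to K. Fixed point.
Reacher's winning region = {D, E, H, I, J}.

D, E, H, I, J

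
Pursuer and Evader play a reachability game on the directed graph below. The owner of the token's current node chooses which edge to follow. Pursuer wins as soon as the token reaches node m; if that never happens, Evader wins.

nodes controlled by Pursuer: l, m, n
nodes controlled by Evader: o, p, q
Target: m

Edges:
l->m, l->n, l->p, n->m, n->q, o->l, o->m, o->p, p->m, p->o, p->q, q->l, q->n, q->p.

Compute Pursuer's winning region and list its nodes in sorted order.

l, m, n

A0 = {m}
A1: add {l, n} — l (Pursuer) has l→m; n (Pursuer) has n→m.
A2 = A1; e.g. o (Evader) can still go to p. Fixed point.
Pursuer's winning region = {l, m, n}.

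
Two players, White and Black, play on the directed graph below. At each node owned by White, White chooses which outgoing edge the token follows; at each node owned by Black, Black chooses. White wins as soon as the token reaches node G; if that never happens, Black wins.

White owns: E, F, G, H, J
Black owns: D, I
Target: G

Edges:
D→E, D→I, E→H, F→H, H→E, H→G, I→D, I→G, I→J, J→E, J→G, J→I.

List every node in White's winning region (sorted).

A0 = {G}
A1: add {H, J} — H (White) has H→G; J (White) has J→G.
A2: add {E, F} — E (White) has E→H; F (White) has F→H.
A3 = A2; e.g. D (Black) can still go to I. Fixed point.
White's winning region = {E, F, G, H, J}.

E, F, G, H, J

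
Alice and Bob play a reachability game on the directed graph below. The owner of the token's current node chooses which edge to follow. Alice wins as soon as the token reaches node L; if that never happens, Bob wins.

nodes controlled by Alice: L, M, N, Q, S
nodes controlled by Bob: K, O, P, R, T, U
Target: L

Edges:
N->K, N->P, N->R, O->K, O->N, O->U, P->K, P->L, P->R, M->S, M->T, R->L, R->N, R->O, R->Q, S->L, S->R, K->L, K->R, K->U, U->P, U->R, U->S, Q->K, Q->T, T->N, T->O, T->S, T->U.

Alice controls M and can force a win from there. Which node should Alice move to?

S

A0 = {L}
A1: add {S} — S (Alice) has S→L.
A2: add {M} — M (Alice) has M→S.
A3 = A2; e.g. K (Bob) can still go to R. Fixed point.
From M, successor S is in the attractor (rank 1); the other successor T is not.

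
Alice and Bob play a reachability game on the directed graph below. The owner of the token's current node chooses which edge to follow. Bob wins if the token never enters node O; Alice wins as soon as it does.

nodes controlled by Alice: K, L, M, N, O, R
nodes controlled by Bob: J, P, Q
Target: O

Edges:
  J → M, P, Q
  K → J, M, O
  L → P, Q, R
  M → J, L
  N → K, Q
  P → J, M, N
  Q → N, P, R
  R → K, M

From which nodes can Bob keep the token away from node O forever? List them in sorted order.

A0 = {O}
A1: add {K} — K (Alice) has K→O.
A2: add {N, R} — N (Alice) has N→K; R (Alice) has R→K.
A3: add {L} — L (Alice) has L→R.
A4: add {M} — M (Alice) has M→L.
A5 = A4; e.g. J (Bob) can still go to P. Fixed point.
Alice's attractor = {K, L, M, N, O, R}; Bob avoids the target exactly from the complement.

J, P, Q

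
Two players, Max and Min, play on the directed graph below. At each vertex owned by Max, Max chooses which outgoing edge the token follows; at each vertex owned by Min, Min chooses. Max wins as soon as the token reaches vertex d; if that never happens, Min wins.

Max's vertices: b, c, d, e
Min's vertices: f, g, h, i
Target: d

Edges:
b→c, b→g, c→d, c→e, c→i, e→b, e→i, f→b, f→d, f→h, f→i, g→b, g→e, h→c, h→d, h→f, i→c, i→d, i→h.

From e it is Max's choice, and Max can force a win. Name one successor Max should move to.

b

A0 = {d}
A1: add {c} — c (Max) has c→d.
A2: add {b} — b (Max) has b→c.
A3: add {e} — e (Max) has e→b.
A4: add {g} — g (Min): all of {b, e} already in.
A5 = A4; e.g. f (Min) can still go to h. Fixed point.
From e, successor b is in the attractor (rank 2); the other successor i is not.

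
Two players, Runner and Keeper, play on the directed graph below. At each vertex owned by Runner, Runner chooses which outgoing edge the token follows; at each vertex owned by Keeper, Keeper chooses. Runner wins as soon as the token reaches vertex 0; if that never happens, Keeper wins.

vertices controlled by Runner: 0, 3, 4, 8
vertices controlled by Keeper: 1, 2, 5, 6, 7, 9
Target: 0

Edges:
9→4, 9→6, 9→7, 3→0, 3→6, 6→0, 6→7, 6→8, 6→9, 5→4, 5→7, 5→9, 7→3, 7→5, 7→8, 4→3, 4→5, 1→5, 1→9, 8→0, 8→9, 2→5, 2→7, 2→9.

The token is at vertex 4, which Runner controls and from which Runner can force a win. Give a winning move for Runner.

A0 = {0}
A1: add {3, 8} — 3 (Runner) has 3→0; 8 (Runner) has 8→0.
A2: add {4} — 4 (Runner) has 4→3.
A3 = A2; e.g. 1 (Keeper) can still go to 5. Fixed point.
From 4, successor 3 is in the attractor (rank 1); the other successor 5 is not.

3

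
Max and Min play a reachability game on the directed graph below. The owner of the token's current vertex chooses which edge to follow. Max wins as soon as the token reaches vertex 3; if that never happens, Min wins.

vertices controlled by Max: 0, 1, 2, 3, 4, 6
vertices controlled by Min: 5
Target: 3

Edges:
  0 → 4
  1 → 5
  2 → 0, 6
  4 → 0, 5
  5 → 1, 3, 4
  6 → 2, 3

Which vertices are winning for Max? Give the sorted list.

2, 3, 6

A0 = {3}
A1: add {6} — 6 (Max) has 6→3.
A2: add {2} — 2 (Max) has 2→6.
A3 = A2; e.g. 0 (Max) has no edge into A2. Fixed point.
Max's winning region = {2, 3, 6}.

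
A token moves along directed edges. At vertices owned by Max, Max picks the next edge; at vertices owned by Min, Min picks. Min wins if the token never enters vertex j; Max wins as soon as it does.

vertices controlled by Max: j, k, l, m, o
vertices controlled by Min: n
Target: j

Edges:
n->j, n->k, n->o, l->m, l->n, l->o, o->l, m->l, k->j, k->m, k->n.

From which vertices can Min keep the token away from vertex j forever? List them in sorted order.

A0 = {j}
A1: add {k} — k (Max) has k→j.
A2 = A1; e.g. l (Max) has no edge into A1. Fixed point.
Max's attractor = {j, k}; Min avoids the target exactly from the complement.

l, m, n, o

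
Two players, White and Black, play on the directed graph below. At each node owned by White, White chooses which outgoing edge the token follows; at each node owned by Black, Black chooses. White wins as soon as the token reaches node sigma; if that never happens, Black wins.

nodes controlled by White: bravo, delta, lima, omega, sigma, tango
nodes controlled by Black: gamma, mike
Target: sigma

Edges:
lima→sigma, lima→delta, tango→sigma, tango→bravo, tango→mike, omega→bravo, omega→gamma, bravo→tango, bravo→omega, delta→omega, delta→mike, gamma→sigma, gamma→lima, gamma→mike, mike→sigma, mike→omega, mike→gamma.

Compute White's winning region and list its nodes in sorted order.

bravo, delta, lima, omega, sigma, tango

A0 = {sigma}
A1: add {lima, tango} — lima (White) has lima→sigma; tango (White) has tango→sigma.
A2: add {bravo} — bravo (White) has bravo→tango.
A3: add {omega} — omega (White) has omega→bravo.
A4: add {delta} — delta (White) has delta→omega.
A5 = A4; e.g. gamma (Black) can still go to mike. Fixed point.
White's winning region = {bravo, delta, lima, omega, sigma, tango}.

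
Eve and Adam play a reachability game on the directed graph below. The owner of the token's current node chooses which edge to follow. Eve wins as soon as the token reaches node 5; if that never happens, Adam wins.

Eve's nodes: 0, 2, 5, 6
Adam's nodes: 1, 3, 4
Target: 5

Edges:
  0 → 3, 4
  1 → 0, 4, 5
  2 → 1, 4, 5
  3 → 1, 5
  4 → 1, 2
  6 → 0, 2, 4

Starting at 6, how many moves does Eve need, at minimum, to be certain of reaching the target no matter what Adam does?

2

A0 = {5}
A1: add {2} — 2 (Eve) has 2→5.
A2: add {6} — 6 (Eve) has 6→2.
A3 = A2; e.g. 0 (Eve) has no edge into A2. Fixed point.
6 enters the attractor at level 2, so Eve can force the target in 2 moves from there.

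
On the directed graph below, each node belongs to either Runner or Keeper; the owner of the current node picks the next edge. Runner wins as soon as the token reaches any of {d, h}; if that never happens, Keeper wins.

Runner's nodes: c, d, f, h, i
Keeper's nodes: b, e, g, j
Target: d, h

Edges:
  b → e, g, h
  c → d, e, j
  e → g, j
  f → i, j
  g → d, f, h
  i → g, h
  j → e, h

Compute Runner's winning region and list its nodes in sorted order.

A0 = {d, h}
A1: add {c, i} — c (Runner) has c→d; i (Runner) has i→h.
A2: add {f} — f (Runner) has f→i.
A3: add {g} — g (Keeper): all of {d, f, h} already in.
A4 = A3; e.g. b (Keeper) can still go to e. Fixed point.
Runner's winning region = {c, d, f, g, h, i}.

c, d, f, g, h, i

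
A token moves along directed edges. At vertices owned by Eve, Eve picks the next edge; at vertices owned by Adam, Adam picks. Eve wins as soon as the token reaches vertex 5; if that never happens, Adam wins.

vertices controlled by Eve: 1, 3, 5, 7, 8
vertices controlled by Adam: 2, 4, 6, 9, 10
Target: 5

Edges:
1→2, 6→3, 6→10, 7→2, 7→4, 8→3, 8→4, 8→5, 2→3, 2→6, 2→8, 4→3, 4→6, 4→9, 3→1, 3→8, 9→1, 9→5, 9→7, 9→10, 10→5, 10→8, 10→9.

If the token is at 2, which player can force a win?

Adam

A0 = {5}
A1: add {8} — 8 (Eve) has 8→5.
A2: add {3} — 3 (Eve) has 3→8.
A3 = A2; e.g. 1 (Eve) has no edge into A2. Fixed point.
2 never enters the attractor, so Adam can avoid the target forever.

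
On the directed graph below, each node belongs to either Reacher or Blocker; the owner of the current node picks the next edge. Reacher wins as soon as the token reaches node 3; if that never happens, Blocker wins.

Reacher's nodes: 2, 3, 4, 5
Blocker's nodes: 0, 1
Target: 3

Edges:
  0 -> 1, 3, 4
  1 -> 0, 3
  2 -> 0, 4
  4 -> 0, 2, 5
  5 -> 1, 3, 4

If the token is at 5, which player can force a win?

Reacher

A0 = {3}
A1: add {5} — 5 (Reacher) has 5→3.
5 ∈ A1, so Reacher can force the target.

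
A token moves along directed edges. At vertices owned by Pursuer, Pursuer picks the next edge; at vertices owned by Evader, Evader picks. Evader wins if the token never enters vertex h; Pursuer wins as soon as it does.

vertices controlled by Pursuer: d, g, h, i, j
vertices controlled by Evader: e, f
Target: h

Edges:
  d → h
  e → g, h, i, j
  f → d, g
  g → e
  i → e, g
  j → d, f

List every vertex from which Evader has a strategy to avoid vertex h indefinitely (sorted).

e, f, g, i

A0 = {h}
A1: add {d} — d (Pursuer) has d→h.
A2: add {j} — j (Pursuer) has j→d.
A3 = A2; e.g. e (Evader) can still go to g. Fixed point.
Pursuer's attractor = {d, h, j}; Evader avoids the target exactly from the complement.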